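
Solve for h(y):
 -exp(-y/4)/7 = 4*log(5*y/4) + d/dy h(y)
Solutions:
 h(y) = C1 - 4*y*log(y) + 4*y*(-log(5) + 1 + 2*log(2)) + 4*exp(-y/4)/7


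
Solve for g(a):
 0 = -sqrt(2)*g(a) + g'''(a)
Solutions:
 g(a) = C3*exp(2^(1/6)*a) + (C1*sin(2^(1/6)*sqrt(3)*a/2) + C2*cos(2^(1/6)*sqrt(3)*a/2))*exp(-2^(1/6)*a/2)


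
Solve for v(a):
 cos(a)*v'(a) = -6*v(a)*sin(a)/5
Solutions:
 v(a) = C1*cos(a)^(6/5)


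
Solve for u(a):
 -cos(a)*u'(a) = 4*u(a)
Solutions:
 u(a) = C1*(sin(a)^2 - 2*sin(a) + 1)/(sin(a)^2 + 2*sin(a) + 1)


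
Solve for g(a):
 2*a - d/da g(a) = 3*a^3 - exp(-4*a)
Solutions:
 g(a) = C1 - 3*a^4/4 + a^2 - exp(-4*a)/4


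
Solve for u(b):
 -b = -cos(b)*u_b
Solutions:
 u(b) = C1 + Integral(b/cos(b), b)


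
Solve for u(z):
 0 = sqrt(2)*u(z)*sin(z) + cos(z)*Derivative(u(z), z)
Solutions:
 u(z) = C1*cos(z)^(sqrt(2))


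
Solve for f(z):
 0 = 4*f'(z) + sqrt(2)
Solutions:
 f(z) = C1 - sqrt(2)*z/4


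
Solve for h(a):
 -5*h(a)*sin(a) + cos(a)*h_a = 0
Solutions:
 h(a) = C1/cos(a)^5


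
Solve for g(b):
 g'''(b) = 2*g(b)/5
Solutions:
 g(b) = C3*exp(2^(1/3)*5^(2/3)*b/5) + (C1*sin(2^(1/3)*sqrt(3)*5^(2/3)*b/10) + C2*cos(2^(1/3)*sqrt(3)*5^(2/3)*b/10))*exp(-2^(1/3)*5^(2/3)*b/10)


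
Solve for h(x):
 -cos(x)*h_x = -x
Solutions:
 h(x) = C1 + Integral(x/cos(x), x)


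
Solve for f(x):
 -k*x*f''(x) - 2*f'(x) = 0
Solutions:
 f(x) = C1 + x^(((re(k) - 2)*re(k) + im(k)^2)/(re(k)^2 + im(k)^2))*(C2*sin(2*log(x)*Abs(im(k))/(re(k)^2 + im(k)^2)) + C3*cos(2*log(x)*im(k)/(re(k)^2 + im(k)^2)))


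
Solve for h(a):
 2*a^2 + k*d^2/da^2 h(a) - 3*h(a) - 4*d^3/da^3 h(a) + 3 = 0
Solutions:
 h(a) = C1*exp(a*(-k^2/(-k^3 + sqrt(-k^6 + (648 - k^3)^2) + 648)^(1/3) + k - (-k^3 + sqrt(-k^6 + (648 - k^3)^2) + 648)^(1/3))/12) + C2*exp(a*(-4*k^2/((-1 + sqrt(3)*I)*(-k^3 + sqrt(-k^6 + (648 - k^3)^2) + 648)^(1/3)) + 2*k + (-k^3 + sqrt(-k^6 + (648 - k^3)^2) + 648)^(1/3) - sqrt(3)*I*(-k^3 + sqrt(-k^6 + (648 - k^3)^2) + 648)^(1/3))/24) + C3*exp(a*(4*k^2/((1 + sqrt(3)*I)*(-k^3 + sqrt(-k^6 + (648 - k^3)^2) + 648)^(1/3)) + 2*k + (-k^3 + sqrt(-k^6 + (648 - k^3)^2) + 648)^(1/3) + sqrt(3)*I*(-k^3 + sqrt(-k^6 + (648 - k^3)^2) + 648)^(1/3))/24) + 2*a^2/3 + 4*k/9 + 1


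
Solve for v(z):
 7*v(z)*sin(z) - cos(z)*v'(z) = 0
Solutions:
 v(z) = C1/cos(z)^7


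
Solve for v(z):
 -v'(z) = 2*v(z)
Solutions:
 v(z) = C1*exp(-2*z)


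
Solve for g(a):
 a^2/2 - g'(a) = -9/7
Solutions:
 g(a) = C1 + a^3/6 + 9*a/7


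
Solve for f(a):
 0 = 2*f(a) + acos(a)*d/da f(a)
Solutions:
 f(a) = C1*exp(-2*Integral(1/acos(a), a))


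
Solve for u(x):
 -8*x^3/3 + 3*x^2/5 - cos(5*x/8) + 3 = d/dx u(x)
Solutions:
 u(x) = C1 - 2*x^4/3 + x^3/5 + 3*x - 8*sin(5*x/8)/5


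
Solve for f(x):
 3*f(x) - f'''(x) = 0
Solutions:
 f(x) = C3*exp(3^(1/3)*x) + (C1*sin(3^(5/6)*x/2) + C2*cos(3^(5/6)*x/2))*exp(-3^(1/3)*x/2)


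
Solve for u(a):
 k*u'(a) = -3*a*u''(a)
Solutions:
 u(a) = C1 + a^(1 - re(k)/3)*(C2*sin(log(a)*Abs(im(k))/3) + C3*cos(log(a)*im(k)/3))


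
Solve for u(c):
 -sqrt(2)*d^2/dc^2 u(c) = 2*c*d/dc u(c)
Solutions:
 u(c) = C1 + C2*erf(2^(3/4)*c/2)


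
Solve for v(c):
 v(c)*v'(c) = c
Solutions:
 v(c) = -sqrt(C1 + c^2)
 v(c) = sqrt(C1 + c^2)


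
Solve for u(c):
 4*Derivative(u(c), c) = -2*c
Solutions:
 u(c) = C1 - c^2/4


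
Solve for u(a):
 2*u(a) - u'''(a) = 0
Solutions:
 u(a) = C3*exp(2^(1/3)*a) + (C1*sin(2^(1/3)*sqrt(3)*a/2) + C2*cos(2^(1/3)*sqrt(3)*a/2))*exp(-2^(1/3)*a/2)


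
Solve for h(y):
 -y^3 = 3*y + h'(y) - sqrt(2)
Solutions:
 h(y) = C1 - y^4/4 - 3*y^2/2 + sqrt(2)*y


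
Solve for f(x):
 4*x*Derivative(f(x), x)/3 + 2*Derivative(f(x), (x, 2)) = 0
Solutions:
 f(x) = C1 + C2*erf(sqrt(3)*x/3)


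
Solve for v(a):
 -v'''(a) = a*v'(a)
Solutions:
 v(a) = C1 + Integral(C2*airyai(-a) + C3*airybi(-a), a)


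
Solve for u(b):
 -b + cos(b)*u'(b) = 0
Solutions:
 u(b) = C1 + Integral(b/cos(b), b)


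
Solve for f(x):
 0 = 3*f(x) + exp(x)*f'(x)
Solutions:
 f(x) = C1*exp(3*exp(-x))


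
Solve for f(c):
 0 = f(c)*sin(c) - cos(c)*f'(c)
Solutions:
 f(c) = C1/cos(c)


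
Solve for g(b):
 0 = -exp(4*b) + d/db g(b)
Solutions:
 g(b) = C1 + exp(4*b)/4


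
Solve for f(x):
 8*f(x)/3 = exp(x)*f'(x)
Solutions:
 f(x) = C1*exp(-8*exp(-x)/3)


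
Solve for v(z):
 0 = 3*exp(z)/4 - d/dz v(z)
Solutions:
 v(z) = C1 + 3*exp(z)/4


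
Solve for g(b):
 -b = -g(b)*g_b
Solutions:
 g(b) = -sqrt(C1 + b^2)
 g(b) = sqrt(C1 + b^2)


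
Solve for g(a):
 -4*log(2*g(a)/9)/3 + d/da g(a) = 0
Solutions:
 -3*Integral(1/(log(_y) - 2*log(3) + log(2)), (_y, g(a)))/4 = C1 - a


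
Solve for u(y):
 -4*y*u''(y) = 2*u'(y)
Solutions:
 u(y) = C1 + C2*sqrt(y)


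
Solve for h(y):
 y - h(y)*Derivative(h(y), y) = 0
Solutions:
 h(y) = -sqrt(C1 + y^2)
 h(y) = sqrt(C1 + y^2)


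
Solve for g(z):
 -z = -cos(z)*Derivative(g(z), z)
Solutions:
 g(z) = C1 + Integral(z/cos(z), z)


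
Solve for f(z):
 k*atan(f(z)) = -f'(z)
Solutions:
 Integral(1/atan(_y), (_y, f(z))) = C1 - k*z


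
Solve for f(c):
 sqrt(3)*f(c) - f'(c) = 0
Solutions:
 f(c) = C1*exp(sqrt(3)*c)


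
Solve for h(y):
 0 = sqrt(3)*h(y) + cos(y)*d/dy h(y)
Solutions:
 h(y) = C1*(sin(y) - 1)^(sqrt(3)/2)/(sin(y) + 1)^(sqrt(3)/2)


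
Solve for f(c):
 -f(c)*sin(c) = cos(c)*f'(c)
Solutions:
 f(c) = C1*cos(c)


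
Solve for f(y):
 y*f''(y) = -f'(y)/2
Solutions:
 f(y) = C1 + C2*sqrt(y)


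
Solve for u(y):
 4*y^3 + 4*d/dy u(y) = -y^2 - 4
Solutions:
 u(y) = C1 - y^4/4 - y^3/12 - y


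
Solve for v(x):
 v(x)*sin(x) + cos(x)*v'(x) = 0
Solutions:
 v(x) = C1*cos(x)


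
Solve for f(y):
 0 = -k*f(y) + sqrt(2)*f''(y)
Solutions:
 f(y) = C1*exp(-2^(3/4)*sqrt(k)*y/2) + C2*exp(2^(3/4)*sqrt(k)*y/2)


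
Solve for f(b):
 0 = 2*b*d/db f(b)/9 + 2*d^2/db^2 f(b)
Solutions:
 f(b) = C1 + C2*erf(sqrt(2)*b/6)


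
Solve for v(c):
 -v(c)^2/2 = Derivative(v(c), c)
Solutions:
 v(c) = 2/(C1 + c)


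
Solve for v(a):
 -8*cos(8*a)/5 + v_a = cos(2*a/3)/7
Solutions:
 v(a) = C1 + 3*sin(2*a/3)/14 + sin(8*a)/5


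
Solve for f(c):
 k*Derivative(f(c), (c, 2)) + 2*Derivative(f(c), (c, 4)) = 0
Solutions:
 f(c) = C1 + C2*c + C3*exp(-sqrt(2)*c*sqrt(-k)/2) + C4*exp(sqrt(2)*c*sqrt(-k)/2)


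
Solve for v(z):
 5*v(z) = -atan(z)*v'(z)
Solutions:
 v(z) = C1*exp(-5*Integral(1/atan(z), z))


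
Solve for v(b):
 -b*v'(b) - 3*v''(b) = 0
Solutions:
 v(b) = C1 + C2*erf(sqrt(6)*b/6)


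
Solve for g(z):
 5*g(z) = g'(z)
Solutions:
 g(z) = C1*exp(5*z)


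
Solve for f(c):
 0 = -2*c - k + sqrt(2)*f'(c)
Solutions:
 f(c) = C1 + sqrt(2)*c^2/2 + sqrt(2)*c*k/2


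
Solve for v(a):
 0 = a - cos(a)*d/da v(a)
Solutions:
 v(a) = C1 + Integral(a/cos(a), a)


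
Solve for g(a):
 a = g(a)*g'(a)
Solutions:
 g(a) = -sqrt(C1 + a^2)
 g(a) = sqrt(C1 + a^2)


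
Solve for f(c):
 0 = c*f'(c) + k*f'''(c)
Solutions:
 f(c) = C1 + Integral(C2*airyai(c*(-1/k)^(1/3)) + C3*airybi(c*(-1/k)^(1/3)), c)


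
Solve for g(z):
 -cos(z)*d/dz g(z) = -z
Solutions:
 g(z) = C1 + Integral(z/cos(z), z)


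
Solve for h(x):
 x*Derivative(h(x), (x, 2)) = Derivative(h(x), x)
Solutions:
 h(x) = C1 + C2*x^2


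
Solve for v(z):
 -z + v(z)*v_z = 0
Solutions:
 v(z) = -sqrt(C1 + z^2)
 v(z) = sqrt(C1 + z^2)


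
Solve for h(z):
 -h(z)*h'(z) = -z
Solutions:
 h(z) = -sqrt(C1 + z^2)
 h(z) = sqrt(C1 + z^2)


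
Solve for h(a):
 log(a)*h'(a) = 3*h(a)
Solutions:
 h(a) = C1*exp(3*li(a))


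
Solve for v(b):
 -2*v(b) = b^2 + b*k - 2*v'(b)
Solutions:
 v(b) = C1*exp(b) - b^2/2 - b*k/2 - b - k/2 - 1


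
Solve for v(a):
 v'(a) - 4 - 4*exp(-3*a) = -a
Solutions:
 v(a) = C1 - a^2/2 + 4*a - 4*exp(-3*a)/3


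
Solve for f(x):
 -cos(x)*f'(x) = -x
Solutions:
 f(x) = C1 + Integral(x/cos(x), x)


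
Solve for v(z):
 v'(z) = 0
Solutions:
 v(z) = C1


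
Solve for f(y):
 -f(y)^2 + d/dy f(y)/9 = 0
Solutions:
 f(y) = -1/(C1 + 9*y)


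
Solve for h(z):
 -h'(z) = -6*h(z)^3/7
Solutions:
 h(z) = -sqrt(14)*sqrt(-1/(C1 + 6*z))/2
 h(z) = sqrt(14)*sqrt(-1/(C1 + 6*z))/2


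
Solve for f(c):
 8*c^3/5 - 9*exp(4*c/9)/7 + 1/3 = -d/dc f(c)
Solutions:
 f(c) = C1 - 2*c^4/5 - c/3 + 81*exp(4*c/9)/28


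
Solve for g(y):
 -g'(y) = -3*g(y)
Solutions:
 g(y) = C1*exp(3*y)


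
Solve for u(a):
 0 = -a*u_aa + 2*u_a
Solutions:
 u(a) = C1 + C2*a^3


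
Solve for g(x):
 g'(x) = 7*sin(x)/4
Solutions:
 g(x) = C1 - 7*cos(x)/4


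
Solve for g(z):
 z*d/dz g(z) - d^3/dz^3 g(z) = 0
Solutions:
 g(z) = C1 + Integral(C2*airyai(z) + C3*airybi(z), z)


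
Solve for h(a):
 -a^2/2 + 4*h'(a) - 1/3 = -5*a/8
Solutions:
 h(a) = C1 + a^3/24 - 5*a^2/64 + a/12


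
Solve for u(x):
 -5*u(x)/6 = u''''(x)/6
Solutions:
 u(x) = (C1*sin(sqrt(2)*5^(1/4)*x/2) + C2*cos(sqrt(2)*5^(1/4)*x/2))*exp(-sqrt(2)*5^(1/4)*x/2) + (C3*sin(sqrt(2)*5^(1/4)*x/2) + C4*cos(sqrt(2)*5^(1/4)*x/2))*exp(sqrt(2)*5^(1/4)*x/2)


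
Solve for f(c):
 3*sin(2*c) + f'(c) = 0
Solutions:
 f(c) = C1 + 3*cos(2*c)/2


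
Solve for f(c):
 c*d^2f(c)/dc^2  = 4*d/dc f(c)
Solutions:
 f(c) = C1 + C2*c^5


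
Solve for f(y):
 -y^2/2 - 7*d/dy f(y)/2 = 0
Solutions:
 f(y) = C1 - y^3/21


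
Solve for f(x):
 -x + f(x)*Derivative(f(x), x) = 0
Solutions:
 f(x) = -sqrt(C1 + x^2)
 f(x) = sqrt(C1 + x^2)


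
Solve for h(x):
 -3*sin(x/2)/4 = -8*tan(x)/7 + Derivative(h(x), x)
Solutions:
 h(x) = C1 - 8*log(cos(x))/7 + 3*cos(x/2)/2


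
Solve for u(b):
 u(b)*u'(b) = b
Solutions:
 u(b) = -sqrt(C1 + b^2)
 u(b) = sqrt(C1 + b^2)


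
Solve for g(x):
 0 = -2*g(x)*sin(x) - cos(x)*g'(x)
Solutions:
 g(x) = C1*cos(x)^2


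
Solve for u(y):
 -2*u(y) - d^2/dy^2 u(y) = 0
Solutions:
 u(y) = C1*sin(sqrt(2)*y) + C2*cos(sqrt(2)*y)


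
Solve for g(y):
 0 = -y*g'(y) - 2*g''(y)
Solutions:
 g(y) = C1 + C2*erf(y/2)


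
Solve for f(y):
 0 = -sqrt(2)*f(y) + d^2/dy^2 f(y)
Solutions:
 f(y) = C1*exp(-2^(1/4)*y) + C2*exp(2^(1/4)*y)


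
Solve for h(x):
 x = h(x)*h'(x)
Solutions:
 h(x) = -sqrt(C1 + x^2)
 h(x) = sqrt(C1 + x^2)


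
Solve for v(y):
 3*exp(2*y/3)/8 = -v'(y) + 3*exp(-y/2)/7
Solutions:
 v(y) = C1 - 9*exp(2*y/3)/16 - 6*exp(-y/2)/7


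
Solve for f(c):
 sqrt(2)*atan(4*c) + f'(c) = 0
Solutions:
 f(c) = C1 - sqrt(2)*(c*atan(4*c) - log(16*c^2 + 1)/8)


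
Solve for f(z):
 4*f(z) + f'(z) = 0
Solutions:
 f(z) = C1*exp(-4*z)


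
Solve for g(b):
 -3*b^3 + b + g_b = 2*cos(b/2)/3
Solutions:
 g(b) = C1 + 3*b^4/4 - b^2/2 + 4*sin(b/2)/3


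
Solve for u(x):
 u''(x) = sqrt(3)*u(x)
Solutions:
 u(x) = C1*exp(-3^(1/4)*x) + C2*exp(3^(1/4)*x)


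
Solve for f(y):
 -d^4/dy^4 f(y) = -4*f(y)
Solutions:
 f(y) = C1*exp(-sqrt(2)*y) + C2*exp(sqrt(2)*y) + C3*sin(sqrt(2)*y) + C4*cos(sqrt(2)*y)


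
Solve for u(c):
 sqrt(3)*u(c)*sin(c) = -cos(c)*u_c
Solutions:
 u(c) = C1*cos(c)^(sqrt(3))


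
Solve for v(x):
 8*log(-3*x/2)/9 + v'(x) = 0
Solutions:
 v(x) = C1 - 8*x*log(-x)/9 + 8*x*(-log(3) + log(2) + 1)/9


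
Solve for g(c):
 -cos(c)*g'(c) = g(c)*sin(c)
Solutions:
 g(c) = C1*cos(c)


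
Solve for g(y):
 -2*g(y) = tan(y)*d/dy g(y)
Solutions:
 g(y) = C1/sin(y)^2


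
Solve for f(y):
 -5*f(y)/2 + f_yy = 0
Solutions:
 f(y) = C1*exp(-sqrt(10)*y/2) + C2*exp(sqrt(10)*y/2)


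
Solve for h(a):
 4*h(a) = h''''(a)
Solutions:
 h(a) = C1*exp(-sqrt(2)*a) + C2*exp(sqrt(2)*a) + C3*sin(sqrt(2)*a) + C4*cos(sqrt(2)*a)


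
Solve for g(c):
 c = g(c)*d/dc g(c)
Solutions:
 g(c) = -sqrt(C1 + c^2)
 g(c) = sqrt(C1 + c^2)


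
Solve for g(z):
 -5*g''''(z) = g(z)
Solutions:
 g(z) = (C1*sin(sqrt(2)*5^(3/4)*z/10) + C2*cos(sqrt(2)*5^(3/4)*z/10))*exp(-sqrt(2)*5^(3/4)*z/10) + (C3*sin(sqrt(2)*5^(3/4)*z/10) + C4*cos(sqrt(2)*5^(3/4)*z/10))*exp(sqrt(2)*5^(3/4)*z/10)


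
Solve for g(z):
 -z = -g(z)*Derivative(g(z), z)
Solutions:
 g(z) = -sqrt(C1 + z^2)
 g(z) = sqrt(C1 + z^2)


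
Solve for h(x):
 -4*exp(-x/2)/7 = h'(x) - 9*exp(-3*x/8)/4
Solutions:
 h(x) = C1 + 8*exp(-x/2)/7 - 6*exp(-3*x/8)


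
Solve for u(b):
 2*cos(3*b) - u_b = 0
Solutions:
 u(b) = C1 + 2*sin(3*b)/3


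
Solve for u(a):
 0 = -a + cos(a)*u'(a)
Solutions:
 u(a) = C1 + Integral(a/cos(a), a)


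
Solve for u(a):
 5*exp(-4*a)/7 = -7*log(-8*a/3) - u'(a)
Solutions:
 u(a) = C1 - 7*a*log(-a) + 7*a*(-3*log(2) + 1 + log(3)) + 5*exp(-4*a)/28


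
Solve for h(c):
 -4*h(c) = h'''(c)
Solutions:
 h(c) = C3*exp(-2^(2/3)*c) + (C1*sin(2^(2/3)*sqrt(3)*c/2) + C2*cos(2^(2/3)*sqrt(3)*c/2))*exp(2^(2/3)*c/2)


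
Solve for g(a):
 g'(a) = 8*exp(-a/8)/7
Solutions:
 g(a) = C1 - 64*exp(-a/8)/7


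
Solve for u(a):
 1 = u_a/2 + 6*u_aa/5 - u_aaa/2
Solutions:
 u(a) = C1 + C2*exp(a*(6 - sqrt(61))/5) + C3*exp(a*(6 + sqrt(61))/5) + 2*a


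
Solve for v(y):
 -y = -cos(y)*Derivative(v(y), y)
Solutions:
 v(y) = C1 + Integral(y/cos(y), y)


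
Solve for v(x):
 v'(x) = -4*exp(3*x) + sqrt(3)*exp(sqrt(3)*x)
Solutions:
 v(x) = C1 - 4*exp(3*x)/3 + exp(sqrt(3)*x)


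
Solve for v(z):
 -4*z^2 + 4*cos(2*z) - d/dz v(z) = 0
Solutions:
 v(z) = C1 - 4*z^3/3 + 2*sin(2*z)


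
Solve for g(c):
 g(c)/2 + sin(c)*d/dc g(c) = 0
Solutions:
 g(c) = C1*(cos(c) + 1)^(1/4)/(cos(c) - 1)^(1/4)


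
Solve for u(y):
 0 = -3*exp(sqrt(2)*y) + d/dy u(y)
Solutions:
 u(y) = C1 + 3*sqrt(2)*exp(sqrt(2)*y)/2


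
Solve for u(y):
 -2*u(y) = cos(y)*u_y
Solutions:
 u(y) = C1*(sin(y) - 1)/(sin(y) + 1)


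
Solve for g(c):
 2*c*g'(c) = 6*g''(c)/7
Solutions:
 g(c) = C1 + C2*erfi(sqrt(42)*c/6)


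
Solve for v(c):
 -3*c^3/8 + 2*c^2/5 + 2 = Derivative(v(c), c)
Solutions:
 v(c) = C1 - 3*c^4/32 + 2*c^3/15 + 2*c


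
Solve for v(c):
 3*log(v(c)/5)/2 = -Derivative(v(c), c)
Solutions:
 -2*Integral(1/(-log(_y) + log(5)), (_y, v(c)))/3 = C1 - c


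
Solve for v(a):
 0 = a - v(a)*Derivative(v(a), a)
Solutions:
 v(a) = -sqrt(C1 + a^2)
 v(a) = sqrt(C1 + a^2)


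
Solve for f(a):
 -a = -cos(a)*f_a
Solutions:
 f(a) = C1 + Integral(a/cos(a), a)


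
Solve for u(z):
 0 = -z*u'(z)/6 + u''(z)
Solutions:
 u(z) = C1 + C2*erfi(sqrt(3)*z/6)


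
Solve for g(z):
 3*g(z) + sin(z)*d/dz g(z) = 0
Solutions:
 g(z) = C1*(cos(z) + 1)^(3/2)/(cos(z) - 1)^(3/2)


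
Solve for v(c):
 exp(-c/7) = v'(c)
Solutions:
 v(c) = C1 - 7*exp(-c/7)


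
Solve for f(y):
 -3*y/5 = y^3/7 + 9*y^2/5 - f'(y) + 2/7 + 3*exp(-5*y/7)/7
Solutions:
 f(y) = C1 + y^4/28 + 3*y^3/5 + 3*y^2/10 + 2*y/7 - 3*exp(-5*y/7)/5


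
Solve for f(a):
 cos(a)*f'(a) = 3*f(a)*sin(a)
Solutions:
 f(a) = C1/cos(a)^3


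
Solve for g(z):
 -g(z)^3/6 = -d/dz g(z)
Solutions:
 g(z) = -sqrt(3)*sqrt(-1/(C1 + z))
 g(z) = sqrt(3)*sqrt(-1/(C1 + z))


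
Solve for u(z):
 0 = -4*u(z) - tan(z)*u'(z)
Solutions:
 u(z) = C1/sin(z)^4


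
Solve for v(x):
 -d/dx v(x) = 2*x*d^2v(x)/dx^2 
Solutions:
 v(x) = C1 + C2*sqrt(x)


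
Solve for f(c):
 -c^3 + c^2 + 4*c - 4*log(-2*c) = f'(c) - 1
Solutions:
 f(c) = C1 - c^4/4 + c^3/3 + 2*c^2 - 4*c*log(-c) + c*(5 - 4*log(2))


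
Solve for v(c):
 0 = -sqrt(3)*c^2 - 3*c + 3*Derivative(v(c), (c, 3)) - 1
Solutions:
 v(c) = C1 + C2*c + C3*c^2 + sqrt(3)*c^5/180 + c^4/24 + c^3/18


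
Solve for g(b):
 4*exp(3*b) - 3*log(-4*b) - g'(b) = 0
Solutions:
 g(b) = C1 - 3*b*log(-b) + 3*b*(1 - 2*log(2)) + 4*exp(3*b)/3


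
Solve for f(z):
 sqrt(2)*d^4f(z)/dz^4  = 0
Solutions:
 f(z) = C1 + C2*z + C3*z^2 + C4*z^3


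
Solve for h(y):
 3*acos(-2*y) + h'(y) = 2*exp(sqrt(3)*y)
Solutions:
 h(y) = C1 - 3*y*acos(-2*y) - 3*sqrt(1 - 4*y^2)/2 + 2*sqrt(3)*exp(sqrt(3)*y)/3


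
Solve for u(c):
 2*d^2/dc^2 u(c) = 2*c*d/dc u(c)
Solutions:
 u(c) = C1 + C2*erfi(sqrt(2)*c/2)


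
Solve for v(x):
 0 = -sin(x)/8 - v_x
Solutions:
 v(x) = C1 + cos(x)/8


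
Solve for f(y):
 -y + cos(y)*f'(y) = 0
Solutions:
 f(y) = C1 + Integral(y/cos(y), y)


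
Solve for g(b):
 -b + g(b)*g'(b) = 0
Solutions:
 g(b) = -sqrt(C1 + b^2)
 g(b) = sqrt(C1 + b^2)


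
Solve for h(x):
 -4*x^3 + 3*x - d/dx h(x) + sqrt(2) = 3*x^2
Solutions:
 h(x) = C1 - x^4 - x^3 + 3*x^2/2 + sqrt(2)*x


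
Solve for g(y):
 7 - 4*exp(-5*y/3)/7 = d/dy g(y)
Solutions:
 g(y) = C1 + 7*y + 12*exp(-5*y/3)/35


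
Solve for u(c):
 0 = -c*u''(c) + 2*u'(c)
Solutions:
 u(c) = C1 + C2*c^3


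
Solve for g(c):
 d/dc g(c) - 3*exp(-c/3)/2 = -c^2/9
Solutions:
 g(c) = C1 - c^3/27 - 9*exp(-c/3)/2


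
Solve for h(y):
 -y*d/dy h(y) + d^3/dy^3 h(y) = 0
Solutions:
 h(y) = C1 + Integral(C2*airyai(y) + C3*airybi(y), y)


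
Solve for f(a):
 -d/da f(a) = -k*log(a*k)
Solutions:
 f(a) = C1 + a*k*log(a*k) - a*k


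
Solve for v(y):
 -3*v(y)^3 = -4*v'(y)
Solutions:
 v(y) = -sqrt(2)*sqrt(-1/(C1 + 3*y))
 v(y) = sqrt(2)*sqrt(-1/(C1 + 3*y))


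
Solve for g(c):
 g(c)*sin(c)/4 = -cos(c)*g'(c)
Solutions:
 g(c) = C1*cos(c)^(1/4)


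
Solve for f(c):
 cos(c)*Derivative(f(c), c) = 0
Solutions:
 f(c) = C1


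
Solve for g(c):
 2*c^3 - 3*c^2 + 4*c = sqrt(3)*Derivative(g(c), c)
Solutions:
 g(c) = C1 + sqrt(3)*c^4/6 - sqrt(3)*c^3/3 + 2*sqrt(3)*c^2/3


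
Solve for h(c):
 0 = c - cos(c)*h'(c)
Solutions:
 h(c) = C1 + Integral(c/cos(c), c)


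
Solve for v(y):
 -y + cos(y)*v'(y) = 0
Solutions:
 v(y) = C1 + Integral(y/cos(y), y)


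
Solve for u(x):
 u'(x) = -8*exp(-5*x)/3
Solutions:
 u(x) = C1 + 8*exp(-5*x)/15


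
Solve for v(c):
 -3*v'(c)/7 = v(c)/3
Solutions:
 v(c) = C1*exp(-7*c/9)


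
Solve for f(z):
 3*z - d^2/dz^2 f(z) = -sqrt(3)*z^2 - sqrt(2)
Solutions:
 f(z) = C1 + C2*z + sqrt(3)*z^4/12 + z^3/2 + sqrt(2)*z^2/2


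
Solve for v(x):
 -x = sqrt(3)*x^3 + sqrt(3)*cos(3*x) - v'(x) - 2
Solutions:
 v(x) = C1 + sqrt(3)*x^4/4 + x^2/2 - 2*x + sqrt(3)*sin(3*x)/3


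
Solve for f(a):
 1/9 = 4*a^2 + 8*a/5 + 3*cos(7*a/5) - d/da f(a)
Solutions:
 f(a) = C1 + 4*a^3/3 + 4*a^2/5 - a/9 + 15*sin(7*a/5)/7


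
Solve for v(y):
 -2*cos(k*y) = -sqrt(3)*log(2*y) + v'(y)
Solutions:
 v(y) = C1 + sqrt(3)*y*(log(y) - 1) + sqrt(3)*y*log(2) - 2*Piecewise((sin(k*y)/k, Ne(k, 0)), (y, True))


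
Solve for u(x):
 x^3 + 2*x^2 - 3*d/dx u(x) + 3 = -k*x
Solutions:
 u(x) = C1 + k*x^2/6 + x^4/12 + 2*x^3/9 + x


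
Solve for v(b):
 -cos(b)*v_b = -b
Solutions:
 v(b) = C1 + Integral(b/cos(b), b)


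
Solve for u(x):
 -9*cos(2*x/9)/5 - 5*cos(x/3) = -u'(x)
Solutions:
 u(x) = C1 + 81*sin(2*x/9)/10 + 15*sin(x/3)


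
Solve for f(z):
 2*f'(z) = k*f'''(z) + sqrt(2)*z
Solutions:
 f(z) = C1 + C2*exp(-sqrt(2)*z*sqrt(1/k)) + C3*exp(sqrt(2)*z*sqrt(1/k)) + sqrt(2)*z^2/4


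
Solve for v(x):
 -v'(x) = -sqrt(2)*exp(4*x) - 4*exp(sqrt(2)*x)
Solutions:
 v(x) = C1 + sqrt(2)*exp(4*x)/4 + 2*sqrt(2)*exp(sqrt(2)*x)


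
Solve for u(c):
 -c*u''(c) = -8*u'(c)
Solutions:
 u(c) = C1 + C2*c^9


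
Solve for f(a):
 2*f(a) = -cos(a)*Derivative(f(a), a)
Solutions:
 f(a) = C1*(sin(a) - 1)/(sin(a) + 1)


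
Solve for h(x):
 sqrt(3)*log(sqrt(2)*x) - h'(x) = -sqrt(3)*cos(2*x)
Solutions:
 h(x) = C1 + sqrt(3)*x*(log(x) - 1) + sqrt(3)*x*log(2)/2 + sqrt(3)*sin(2*x)/2


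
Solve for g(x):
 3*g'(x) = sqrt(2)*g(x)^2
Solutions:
 g(x) = -3/(C1 + sqrt(2)*x)


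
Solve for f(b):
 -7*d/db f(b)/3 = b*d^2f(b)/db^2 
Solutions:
 f(b) = C1 + C2/b^(4/3)


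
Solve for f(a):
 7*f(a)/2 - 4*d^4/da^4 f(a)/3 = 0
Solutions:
 f(a) = C1*exp(-42^(1/4)*a/2) + C2*exp(42^(1/4)*a/2) + C3*sin(42^(1/4)*a/2) + C4*cos(42^(1/4)*a/2)


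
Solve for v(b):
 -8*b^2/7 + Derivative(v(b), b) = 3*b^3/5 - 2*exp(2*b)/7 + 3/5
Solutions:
 v(b) = C1 + 3*b^4/20 + 8*b^3/21 + 3*b/5 - exp(2*b)/7


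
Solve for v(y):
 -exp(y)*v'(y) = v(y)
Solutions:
 v(y) = C1*exp(exp(-y))


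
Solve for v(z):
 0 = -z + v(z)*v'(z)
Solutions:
 v(z) = -sqrt(C1 + z^2)
 v(z) = sqrt(C1 + z^2)


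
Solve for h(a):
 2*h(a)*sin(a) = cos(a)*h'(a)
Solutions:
 h(a) = C1/cos(a)^2


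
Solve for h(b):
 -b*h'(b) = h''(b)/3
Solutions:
 h(b) = C1 + C2*erf(sqrt(6)*b/2)


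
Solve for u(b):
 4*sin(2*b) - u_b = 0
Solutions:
 u(b) = C1 - 2*cos(2*b)


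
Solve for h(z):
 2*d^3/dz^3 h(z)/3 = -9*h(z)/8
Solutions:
 h(z) = C3*exp(-3*2^(2/3)*z/4) + (C1*sin(3*2^(2/3)*sqrt(3)*z/8) + C2*cos(3*2^(2/3)*sqrt(3)*z/8))*exp(3*2^(2/3)*z/8)


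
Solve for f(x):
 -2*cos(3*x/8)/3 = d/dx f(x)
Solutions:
 f(x) = C1 - 16*sin(3*x/8)/9


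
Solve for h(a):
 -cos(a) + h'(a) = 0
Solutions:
 h(a) = C1 + sin(a)


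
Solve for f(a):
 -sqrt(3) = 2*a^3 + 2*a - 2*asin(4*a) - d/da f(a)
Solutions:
 f(a) = C1 + a^4/2 + a^2 - 2*a*asin(4*a) + sqrt(3)*a - sqrt(1 - 16*a^2)/2


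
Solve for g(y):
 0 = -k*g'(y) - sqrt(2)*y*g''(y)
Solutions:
 g(y) = C1 + y^(-sqrt(2)*re(k)/2 + 1)*(C2*sin(sqrt(2)*log(y)*Abs(im(k))/2) + C3*cos(sqrt(2)*log(y)*im(k)/2))


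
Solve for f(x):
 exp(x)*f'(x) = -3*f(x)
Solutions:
 f(x) = C1*exp(3*exp(-x))


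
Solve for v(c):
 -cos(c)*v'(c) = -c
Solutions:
 v(c) = C1 + Integral(c/cos(c), c)


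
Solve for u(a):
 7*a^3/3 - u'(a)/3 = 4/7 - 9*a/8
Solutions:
 u(a) = C1 + 7*a^4/4 + 27*a^2/16 - 12*a/7


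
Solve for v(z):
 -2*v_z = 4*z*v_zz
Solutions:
 v(z) = C1 + C2*sqrt(z)


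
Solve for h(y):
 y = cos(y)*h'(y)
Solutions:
 h(y) = C1 + Integral(y/cos(y), y)


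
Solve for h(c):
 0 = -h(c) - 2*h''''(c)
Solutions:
 h(c) = (C1*sin(2^(1/4)*c/2) + C2*cos(2^(1/4)*c/2))*exp(-2^(1/4)*c/2) + (C3*sin(2^(1/4)*c/2) + C4*cos(2^(1/4)*c/2))*exp(2^(1/4)*c/2)


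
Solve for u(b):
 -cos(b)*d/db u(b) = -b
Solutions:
 u(b) = C1 + Integral(b/cos(b), b)


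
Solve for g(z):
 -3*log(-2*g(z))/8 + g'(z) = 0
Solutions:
 -8*Integral(1/(log(-_y) + log(2)), (_y, g(z)))/3 = C1 - z


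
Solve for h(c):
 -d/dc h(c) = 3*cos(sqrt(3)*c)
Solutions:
 h(c) = C1 - sqrt(3)*sin(sqrt(3)*c)


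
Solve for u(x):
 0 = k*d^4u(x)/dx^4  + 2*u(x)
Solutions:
 u(x) = C1*exp(-2^(1/4)*x*(-1/k)^(1/4)) + C2*exp(2^(1/4)*x*(-1/k)^(1/4)) + C3*exp(-2^(1/4)*I*x*(-1/k)^(1/4)) + C4*exp(2^(1/4)*I*x*(-1/k)^(1/4))


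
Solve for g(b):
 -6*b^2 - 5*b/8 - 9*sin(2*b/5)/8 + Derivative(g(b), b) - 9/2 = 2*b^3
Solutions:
 g(b) = C1 + b^4/2 + 2*b^3 + 5*b^2/16 + 9*b/2 - 45*cos(2*b/5)/16


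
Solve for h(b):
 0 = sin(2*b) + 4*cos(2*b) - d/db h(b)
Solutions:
 h(b) = C1 + 2*sin(2*b) - cos(2*b)/2


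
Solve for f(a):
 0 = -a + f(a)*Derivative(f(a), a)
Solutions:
 f(a) = -sqrt(C1 + a^2)
 f(a) = sqrt(C1 + a^2)


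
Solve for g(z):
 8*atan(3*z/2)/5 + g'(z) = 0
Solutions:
 g(z) = C1 - 8*z*atan(3*z/2)/5 + 8*log(9*z^2 + 4)/15


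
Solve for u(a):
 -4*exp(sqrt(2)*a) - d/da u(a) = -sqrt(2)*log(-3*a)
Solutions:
 u(a) = C1 + sqrt(2)*a*log(-a) + sqrt(2)*a*(-1 + log(3)) - 2*sqrt(2)*exp(sqrt(2)*a)


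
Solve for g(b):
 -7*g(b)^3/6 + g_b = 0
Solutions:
 g(b) = -sqrt(3)*sqrt(-1/(C1 + 7*b))
 g(b) = sqrt(3)*sqrt(-1/(C1 + 7*b))


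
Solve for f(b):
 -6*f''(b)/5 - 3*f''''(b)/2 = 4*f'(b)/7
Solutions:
 f(b) = C1 + C2*exp(b*(-14*3150^(1/3)/(75 + sqrt(8565))^(1/3) + 2940^(1/3)*(75 + sqrt(8565))^(1/3))/210)*sin(3^(1/6)*b*(42*350^(1/3)/(75 + sqrt(8565))^(1/3) + 3^(2/3)*980^(1/3)*(75 + sqrt(8565))^(1/3))/210) + C3*exp(b*(-14*3150^(1/3)/(75 + sqrt(8565))^(1/3) + 2940^(1/3)*(75 + sqrt(8565))^(1/3))/210)*cos(3^(1/6)*b*(42*350^(1/3)/(75 + sqrt(8565))^(1/3) + 3^(2/3)*980^(1/3)*(75 + sqrt(8565))^(1/3))/210) + C4*exp(-b*(-14*3150^(1/3)/(75 + sqrt(8565))^(1/3) + 2940^(1/3)*(75 + sqrt(8565))^(1/3))/105)


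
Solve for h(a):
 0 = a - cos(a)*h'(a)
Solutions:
 h(a) = C1 + Integral(a/cos(a), a)


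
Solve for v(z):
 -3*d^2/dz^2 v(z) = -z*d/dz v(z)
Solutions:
 v(z) = C1 + C2*erfi(sqrt(6)*z/6)


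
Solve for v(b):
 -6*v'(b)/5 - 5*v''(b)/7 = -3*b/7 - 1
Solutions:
 v(b) = C1 + C2*exp(-42*b/25) + 5*b^2/28 + 365*b/588


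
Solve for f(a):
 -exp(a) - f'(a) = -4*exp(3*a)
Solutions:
 f(a) = C1 + 4*exp(3*a)/3 - exp(a)


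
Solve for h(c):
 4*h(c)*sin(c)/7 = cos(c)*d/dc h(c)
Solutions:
 h(c) = C1/cos(c)^(4/7)


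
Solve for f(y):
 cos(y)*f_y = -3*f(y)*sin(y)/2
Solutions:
 f(y) = C1*cos(y)^(3/2)


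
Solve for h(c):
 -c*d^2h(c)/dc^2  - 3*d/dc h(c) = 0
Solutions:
 h(c) = C1 + C2/c^2


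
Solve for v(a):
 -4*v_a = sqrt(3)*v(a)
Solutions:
 v(a) = C1*exp(-sqrt(3)*a/4)


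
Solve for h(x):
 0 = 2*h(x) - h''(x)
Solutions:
 h(x) = C1*exp(-sqrt(2)*x) + C2*exp(sqrt(2)*x)


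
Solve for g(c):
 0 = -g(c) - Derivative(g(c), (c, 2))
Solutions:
 g(c) = C1*sin(c) + C2*cos(c)


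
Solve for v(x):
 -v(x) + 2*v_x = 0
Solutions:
 v(x) = C1*exp(x/2)


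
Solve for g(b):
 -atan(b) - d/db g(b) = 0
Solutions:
 g(b) = C1 - b*atan(b) + log(b^2 + 1)/2


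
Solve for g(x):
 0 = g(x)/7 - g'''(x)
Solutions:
 g(x) = C3*exp(7^(2/3)*x/7) + (C1*sin(sqrt(3)*7^(2/3)*x/14) + C2*cos(sqrt(3)*7^(2/3)*x/14))*exp(-7^(2/3)*x/14)


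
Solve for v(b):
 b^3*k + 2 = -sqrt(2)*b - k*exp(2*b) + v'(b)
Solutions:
 v(b) = C1 + b^4*k/4 + sqrt(2)*b^2/2 + 2*b + k*exp(2*b)/2


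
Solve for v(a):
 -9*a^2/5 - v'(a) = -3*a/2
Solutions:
 v(a) = C1 - 3*a^3/5 + 3*a^2/4


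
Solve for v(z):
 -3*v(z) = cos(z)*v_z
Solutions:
 v(z) = C1*(sin(z) - 1)^(3/2)/(sin(z) + 1)^(3/2)


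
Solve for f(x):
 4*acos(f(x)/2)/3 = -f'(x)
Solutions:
 Integral(1/acos(_y/2), (_y, f(x))) = C1 - 4*x/3


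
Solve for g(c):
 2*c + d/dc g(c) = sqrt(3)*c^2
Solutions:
 g(c) = C1 + sqrt(3)*c^3/3 - c^2


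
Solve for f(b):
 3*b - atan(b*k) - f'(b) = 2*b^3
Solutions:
 f(b) = C1 - b^4/2 + 3*b^2/2 - Piecewise((b*atan(b*k) - log(b^2*k^2 + 1)/(2*k), Ne(k, 0)), (0, True))


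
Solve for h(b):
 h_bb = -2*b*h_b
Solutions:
 h(b) = C1 + C2*erf(b)


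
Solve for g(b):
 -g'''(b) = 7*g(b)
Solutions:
 g(b) = C3*exp(-7^(1/3)*b) + (C1*sin(sqrt(3)*7^(1/3)*b/2) + C2*cos(sqrt(3)*7^(1/3)*b/2))*exp(7^(1/3)*b/2)


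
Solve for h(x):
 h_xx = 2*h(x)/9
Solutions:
 h(x) = C1*exp(-sqrt(2)*x/3) + C2*exp(sqrt(2)*x/3)


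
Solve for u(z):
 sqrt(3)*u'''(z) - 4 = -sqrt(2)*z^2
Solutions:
 u(z) = C1 + C2*z + C3*z^2 - sqrt(6)*z^5/180 + 2*sqrt(3)*z^3/9


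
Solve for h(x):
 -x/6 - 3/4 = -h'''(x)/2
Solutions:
 h(x) = C1 + C2*x + C3*x^2 + x^4/72 + x^3/4


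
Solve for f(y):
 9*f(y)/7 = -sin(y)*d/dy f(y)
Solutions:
 f(y) = C1*(cos(y) + 1)^(9/14)/(cos(y) - 1)^(9/14)


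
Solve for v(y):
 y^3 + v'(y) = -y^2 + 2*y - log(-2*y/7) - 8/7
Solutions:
 v(y) = C1 - y^4/4 - y^3/3 + y^2 - y*log(-y) + y*(-log(2) - 1/7 + log(7))


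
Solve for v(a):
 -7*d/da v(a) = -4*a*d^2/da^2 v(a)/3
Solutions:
 v(a) = C1 + C2*a^(25/4)


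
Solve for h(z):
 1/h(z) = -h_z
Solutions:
 h(z) = -sqrt(C1 - 2*z)
 h(z) = sqrt(C1 - 2*z)


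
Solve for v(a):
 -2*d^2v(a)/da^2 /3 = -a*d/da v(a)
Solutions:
 v(a) = C1 + C2*erfi(sqrt(3)*a/2)


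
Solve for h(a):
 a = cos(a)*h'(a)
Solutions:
 h(a) = C1 + Integral(a/cos(a), a)


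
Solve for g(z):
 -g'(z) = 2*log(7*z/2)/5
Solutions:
 g(z) = C1 - 2*z*log(z)/5 - 2*z*log(7)/5 + 2*z*log(2)/5 + 2*z/5


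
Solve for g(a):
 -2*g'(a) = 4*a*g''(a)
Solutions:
 g(a) = C1 + C2*sqrt(a)


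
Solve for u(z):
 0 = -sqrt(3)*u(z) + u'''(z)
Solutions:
 u(z) = C3*exp(3^(1/6)*z) + (C1*sin(3^(2/3)*z/2) + C2*cos(3^(2/3)*z/2))*exp(-3^(1/6)*z/2)


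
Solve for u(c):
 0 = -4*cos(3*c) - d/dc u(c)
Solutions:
 u(c) = C1 - 4*sin(3*c)/3


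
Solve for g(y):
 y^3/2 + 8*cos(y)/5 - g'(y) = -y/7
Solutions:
 g(y) = C1 + y^4/8 + y^2/14 + 8*sin(y)/5


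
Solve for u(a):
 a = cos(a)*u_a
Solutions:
 u(a) = C1 + Integral(a/cos(a), a)


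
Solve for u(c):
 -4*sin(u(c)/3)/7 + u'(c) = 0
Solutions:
 -4*c/7 + 3*log(cos(u(c)/3) - 1)/2 - 3*log(cos(u(c)/3) + 1)/2 = C1


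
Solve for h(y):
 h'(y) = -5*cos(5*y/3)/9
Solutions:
 h(y) = C1 - sin(5*y/3)/3


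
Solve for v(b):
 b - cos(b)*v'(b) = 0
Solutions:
 v(b) = C1 + Integral(b/cos(b), b)


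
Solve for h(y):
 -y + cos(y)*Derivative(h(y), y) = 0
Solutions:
 h(y) = C1 + Integral(y/cos(y), y)


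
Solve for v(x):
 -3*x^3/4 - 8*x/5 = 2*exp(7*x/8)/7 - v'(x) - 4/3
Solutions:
 v(x) = C1 + 3*x^4/16 + 4*x^2/5 - 4*x/3 + 16*exp(7*x/8)/49


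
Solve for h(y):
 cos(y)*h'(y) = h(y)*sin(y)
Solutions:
 h(y) = C1/cos(y)


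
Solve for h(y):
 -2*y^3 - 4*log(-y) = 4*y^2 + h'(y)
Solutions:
 h(y) = C1 - y^4/2 - 4*y^3/3 - 4*y*log(-y) + 4*y


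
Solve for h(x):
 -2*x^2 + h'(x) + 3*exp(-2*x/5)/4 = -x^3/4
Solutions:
 h(x) = C1 - x^4/16 + 2*x^3/3 + 15*exp(-2*x/5)/8


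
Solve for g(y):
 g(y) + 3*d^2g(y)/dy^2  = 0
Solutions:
 g(y) = C1*sin(sqrt(3)*y/3) + C2*cos(sqrt(3)*y/3)


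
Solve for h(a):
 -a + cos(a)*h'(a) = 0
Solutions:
 h(a) = C1 + Integral(a/cos(a), a)


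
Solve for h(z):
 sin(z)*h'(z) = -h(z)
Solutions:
 h(z) = C1*sqrt(cos(z) + 1)/sqrt(cos(z) - 1)


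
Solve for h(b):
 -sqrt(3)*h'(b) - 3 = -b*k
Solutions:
 h(b) = C1 + sqrt(3)*b^2*k/6 - sqrt(3)*b


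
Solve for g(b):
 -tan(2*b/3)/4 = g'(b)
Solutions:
 g(b) = C1 + 3*log(cos(2*b/3))/8


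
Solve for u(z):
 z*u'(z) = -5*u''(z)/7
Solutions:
 u(z) = C1 + C2*erf(sqrt(70)*z/10)


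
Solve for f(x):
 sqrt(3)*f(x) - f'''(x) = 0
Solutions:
 f(x) = C3*exp(3^(1/6)*x) + (C1*sin(3^(2/3)*x/2) + C2*cos(3^(2/3)*x/2))*exp(-3^(1/6)*x/2)


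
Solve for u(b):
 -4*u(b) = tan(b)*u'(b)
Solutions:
 u(b) = C1/sin(b)^4


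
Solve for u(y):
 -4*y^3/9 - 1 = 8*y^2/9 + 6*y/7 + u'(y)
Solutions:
 u(y) = C1 - y^4/9 - 8*y^3/27 - 3*y^2/7 - y


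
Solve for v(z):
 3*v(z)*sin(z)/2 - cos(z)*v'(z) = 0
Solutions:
 v(z) = C1/cos(z)^(3/2)


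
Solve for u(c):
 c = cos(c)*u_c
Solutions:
 u(c) = C1 + Integral(c/cos(c), c)


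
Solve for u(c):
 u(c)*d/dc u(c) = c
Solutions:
 u(c) = -sqrt(C1 + c^2)
 u(c) = sqrt(C1 + c^2)


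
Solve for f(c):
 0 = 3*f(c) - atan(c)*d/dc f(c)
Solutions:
 f(c) = C1*exp(3*Integral(1/atan(c), c))


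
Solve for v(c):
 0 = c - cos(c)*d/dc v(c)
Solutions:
 v(c) = C1 + Integral(c/cos(c), c)


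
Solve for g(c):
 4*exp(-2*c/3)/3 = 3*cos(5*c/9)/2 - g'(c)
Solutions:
 g(c) = C1 + 27*sin(5*c/9)/10 + 2*exp(-2*c/3)


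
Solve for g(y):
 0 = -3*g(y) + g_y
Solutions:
 g(y) = C1*exp(3*y)


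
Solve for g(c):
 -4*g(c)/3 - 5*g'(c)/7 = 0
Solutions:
 g(c) = C1*exp(-28*c/15)


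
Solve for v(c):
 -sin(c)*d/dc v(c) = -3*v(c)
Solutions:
 v(c) = C1*(cos(c) - 1)^(3/2)/(cos(c) + 1)^(3/2)


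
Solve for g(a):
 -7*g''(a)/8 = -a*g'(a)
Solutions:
 g(a) = C1 + C2*erfi(2*sqrt(7)*a/7)


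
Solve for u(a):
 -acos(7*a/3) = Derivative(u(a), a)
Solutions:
 u(a) = C1 - a*acos(7*a/3) + sqrt(9 - 49*a^2)/7


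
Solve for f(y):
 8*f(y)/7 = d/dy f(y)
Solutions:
 f(y) = C1*exp(8*y/7)


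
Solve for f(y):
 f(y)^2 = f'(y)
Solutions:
 f(y) = -1/(C1 + y)


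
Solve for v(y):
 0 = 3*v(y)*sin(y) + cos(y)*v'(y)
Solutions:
 v(y) = C1*cos(y)^3


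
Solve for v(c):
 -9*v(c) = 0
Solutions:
 v(c) = 0


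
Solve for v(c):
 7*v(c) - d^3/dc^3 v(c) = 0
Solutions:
 v(c) = C3*exp(7^(1/3)*c) + (C1*sin(sqrt(3)*7^(1/3)*c/2) + C2*cos(sqrt(3)*7^(1/3)*c/2))*exp(-7^(1/3)*c/2)


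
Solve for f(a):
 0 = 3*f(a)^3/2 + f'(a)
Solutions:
 f(a) = -sqrt(-1/(C1 - 3*a))
 f(a) = sqrt(-1/(C1 - 3*a))


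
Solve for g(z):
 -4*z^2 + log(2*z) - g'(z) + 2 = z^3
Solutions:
 g(z) = C1 - z^4/4 - 4*z^3/3 + z*log(z) + z*log(2) + z


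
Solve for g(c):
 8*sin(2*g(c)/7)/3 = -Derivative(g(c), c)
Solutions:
 8*c/3 + 7*log(cos(2*g(c)/7) - 1)/4 - 7*log(cos(2*g(c)/7) + 1)/4 = C1


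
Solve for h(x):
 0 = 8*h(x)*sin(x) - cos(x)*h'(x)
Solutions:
 h(x) = C1/cos(x)^8


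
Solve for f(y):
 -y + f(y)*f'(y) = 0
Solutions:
 f(y) = -sqrt(C1 + y^2)
 f(y) = sqrt(C1 + y^2)


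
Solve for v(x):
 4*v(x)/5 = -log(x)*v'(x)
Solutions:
 v(x) = C1*exp(-4*li(x)/5)


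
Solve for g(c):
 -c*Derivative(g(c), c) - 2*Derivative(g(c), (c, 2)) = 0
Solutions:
 g(c) = C1 + C2*erf(c/2)


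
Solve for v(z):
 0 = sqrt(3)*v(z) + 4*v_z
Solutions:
 v(z) = C1*exp(-sqrt(3)*z/4)


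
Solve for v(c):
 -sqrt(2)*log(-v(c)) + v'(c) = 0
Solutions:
 -li(-v(c)) = C1 + sqrt(2)*c


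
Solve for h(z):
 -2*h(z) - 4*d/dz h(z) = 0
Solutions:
 h(z) = C1*exp(-z/2)


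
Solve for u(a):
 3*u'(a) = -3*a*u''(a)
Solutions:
 u(a) = C1 + C2*log(a)


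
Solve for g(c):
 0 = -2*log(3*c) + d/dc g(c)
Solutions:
 g(c) = C1 + 2*c*log(c) - 2*c + c*log(9)


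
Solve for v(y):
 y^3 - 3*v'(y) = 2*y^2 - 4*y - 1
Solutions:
 v(y) = C1 + y^4/12 - 2*y^3/9 + 2*y^2/3 + y/3


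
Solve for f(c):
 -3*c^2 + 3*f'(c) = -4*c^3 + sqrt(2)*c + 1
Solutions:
 f(c) = C1 - c^4/3 + c^3/3 + sqrt(2)*c^2/6 + c/3


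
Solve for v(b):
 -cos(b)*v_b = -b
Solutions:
 v(b) = C1 + Integral(b/cos(b), b)


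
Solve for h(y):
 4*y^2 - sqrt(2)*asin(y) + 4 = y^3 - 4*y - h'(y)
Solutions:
 h(y) = C1 + y^4/4 - 4*y^3/3 - 2*y^2 - 4*y + sqrt(2)*(y*asin(y) + sqrt(1 - y^2))


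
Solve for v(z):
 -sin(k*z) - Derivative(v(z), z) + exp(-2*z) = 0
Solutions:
 v(z) = C1 - exp(-2*z)/2 + cos(k*z)/k


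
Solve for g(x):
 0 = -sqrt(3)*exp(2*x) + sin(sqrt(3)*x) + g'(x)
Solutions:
 g(x) = C1 + sqrt(3)*exp(2*x)/2 + sqrt(3)*cos(sqrt(3)*x)/3


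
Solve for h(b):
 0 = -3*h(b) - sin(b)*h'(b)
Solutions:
 h(b) = C1*(cos(b) + 1)^(3/2)/(cos(b) - 1)^(3/2)


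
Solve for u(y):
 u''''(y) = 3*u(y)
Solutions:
 u(y) = C1*exp(-3^(1/4)*y) + C2*exp(3^(1/4)*y) + C3*sin(3^(1/4)*y) + C4*cos(3^(1/4)*y)


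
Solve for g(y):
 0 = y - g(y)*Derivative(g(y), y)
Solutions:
 g(y) = -sqrt(C1 + y^2)
 g(y) = sqrt(C1 + y^2)


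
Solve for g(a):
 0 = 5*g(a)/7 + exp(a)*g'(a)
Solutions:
 g(a) = C1*exp(5*exp(-a)/7)


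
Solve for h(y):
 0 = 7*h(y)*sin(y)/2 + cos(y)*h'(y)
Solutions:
 h(y) = C1*cos(y)^(7/2)


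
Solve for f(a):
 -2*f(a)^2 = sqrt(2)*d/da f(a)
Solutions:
 f(a) = 1/(C1 + sqrt(2)*a)


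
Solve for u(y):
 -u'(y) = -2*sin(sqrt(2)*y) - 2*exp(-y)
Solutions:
 u(y) = C1 - sqrt(2)*cos(sqrt(2)*y) - 2*exp(-y)


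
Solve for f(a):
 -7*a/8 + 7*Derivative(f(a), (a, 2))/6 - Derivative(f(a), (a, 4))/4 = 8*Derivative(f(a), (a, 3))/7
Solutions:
 f(a) = C1 + C2*a + C3*exp(a*(-48 + sqrt(4362))/21) + C4*exp(-a*(48 + sqrt(4362))/21) + a^3/8 + 18*a^2/49


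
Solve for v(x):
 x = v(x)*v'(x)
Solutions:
 v(x) = -sqrt(C1 + x^2)
 v(x) = sqrt(C1 + x^2)


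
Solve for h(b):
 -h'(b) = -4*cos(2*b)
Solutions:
 h(b) = C1 + 2*sin(2*b)


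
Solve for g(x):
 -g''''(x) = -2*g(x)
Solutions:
 g(x) = C1*exp(-2^(1/4)*x) + C2*exp(2^(1/4)*x) + C3*sin(2^(1/4)*x) + C4*cos(2^(1/4)*x)


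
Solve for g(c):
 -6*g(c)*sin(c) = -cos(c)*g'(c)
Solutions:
 g(c) = C1/cos(c)^6


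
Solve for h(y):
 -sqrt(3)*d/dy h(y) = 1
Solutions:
 h(y) = C1 - sqrt(3)*y/3


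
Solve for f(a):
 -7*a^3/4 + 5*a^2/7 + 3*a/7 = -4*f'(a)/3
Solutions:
 f(a) = C1 + 21*a^4/64 - 5*a^3/28 - 9*a^2/56


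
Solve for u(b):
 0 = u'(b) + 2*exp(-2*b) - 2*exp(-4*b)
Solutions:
 u(b) = C1 + exp(-2*b) - exp(-4*b)/2


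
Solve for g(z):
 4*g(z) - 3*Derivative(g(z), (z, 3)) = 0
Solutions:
 g(z) = C3*exp(6^(2/3)*z/3) + (C1*sin(2^(2/3)*3^(1/6)*z/2) + C2*cos(2^(2/3)*3^(1/6)*z/2))*exp(-6^(2/3)*z/6)


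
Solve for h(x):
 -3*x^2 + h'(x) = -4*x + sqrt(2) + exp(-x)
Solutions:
 h(x) = C1 + x^3 - 2*x^2 + sqrt(2)*x - exp(-x)


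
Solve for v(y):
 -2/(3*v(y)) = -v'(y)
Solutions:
 v(y) = -sqrt(C1 + 12*y)/3
 v(y) = sqrt(C1 + 12*y)/3


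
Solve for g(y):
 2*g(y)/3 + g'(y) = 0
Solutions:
 g(y) = C1*exp(-2*y/3)


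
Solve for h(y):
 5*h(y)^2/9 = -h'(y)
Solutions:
 h(y) = 9/(C1 + 5*y)


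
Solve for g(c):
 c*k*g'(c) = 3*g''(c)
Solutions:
 g(c) = Piecewise((-sqrt(6)*sqrt(pi)*C1*erf(sqrt(6)*c*sqrt(-k)/6)/(2*sqrt(-k)) - C2, (k > 0) | (k < 0)), (-C1*c - C2, True))


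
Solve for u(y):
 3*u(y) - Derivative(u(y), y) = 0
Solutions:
 u(y) = C1*exp(3*y)


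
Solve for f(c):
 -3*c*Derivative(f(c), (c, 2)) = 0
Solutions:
 f(c) = C1 + C2*c


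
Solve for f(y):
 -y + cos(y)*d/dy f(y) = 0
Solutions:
 f(y) = C1 + Integral(y/cos(y), y)


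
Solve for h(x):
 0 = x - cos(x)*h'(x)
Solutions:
 h(x) = C1 + Integral(x/cos(x), x)


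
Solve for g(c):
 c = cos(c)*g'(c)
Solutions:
 g(c) = C1 + Integral(c/cos(c), c)


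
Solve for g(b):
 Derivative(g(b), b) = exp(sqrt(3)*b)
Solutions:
 g(b) = C1 + sqrt(3)*exp(sqrt(3)*b)/3


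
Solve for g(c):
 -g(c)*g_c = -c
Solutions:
 g(c) = -sqrt(C1 + c^2)
 g(c) = sqrt(C1 + c^2)


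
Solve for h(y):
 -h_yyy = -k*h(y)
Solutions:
 h(y) = C1*exp(k^(1/3)*y) + C2*exp(k^(1/3)*y*(-1 + sqrt(3)*I)/2) + C3*exp(-k^(1/3)*y*(1 + sqrt(3)*I)/2)


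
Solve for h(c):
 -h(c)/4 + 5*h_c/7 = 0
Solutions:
 h(c) = C1*exp(7*c/20)


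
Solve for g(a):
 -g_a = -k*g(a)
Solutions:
 g(a) = C1*exp(a*k)


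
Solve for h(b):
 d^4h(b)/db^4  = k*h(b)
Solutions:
 h(b) = C1*exp(-b*k^(1/4)) + C2*exp(b*k^(1/4)) + C3*exp(-I*b*k^(1/4)) + C4*exp(I*b*k^(1/4))


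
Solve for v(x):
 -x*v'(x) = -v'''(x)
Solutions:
 v(x) = C1 + Integral(C2*airyai(x) + C3*airybi(x), x)


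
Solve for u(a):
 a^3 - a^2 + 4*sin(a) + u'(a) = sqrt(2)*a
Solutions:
 u(a) = C1 - a^4/4 + a^3/3 + sqrt(2)*a^2/2 + 4*cos(a)


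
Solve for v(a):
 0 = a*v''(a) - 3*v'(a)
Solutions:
 v(a) = C1 + C2*a^4


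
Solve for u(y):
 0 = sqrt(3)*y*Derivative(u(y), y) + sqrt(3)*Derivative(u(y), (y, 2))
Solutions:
 u(y) = C1 + C2*erf(sqrt(2)*y/2)


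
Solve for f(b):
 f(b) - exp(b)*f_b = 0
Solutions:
 f(b) = C1*exp(-exp(-b))


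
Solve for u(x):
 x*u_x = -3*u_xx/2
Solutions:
 u(x) = C1 + C2*erf(sqrt(3)*x/3)


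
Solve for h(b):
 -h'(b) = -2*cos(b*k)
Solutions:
 h(b) = C1 + 2*sin(b*k)/k


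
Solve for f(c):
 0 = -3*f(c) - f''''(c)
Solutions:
 f(c) = (C1*sin(sqrt(2)*3^(1/4)*c/2) + C2*cos(sqrt(2)*3^(1/4)*c/2))*exp(-sqrt(2)*3^(1/4)*c/2) + (C3*sin(sqrt(2)*3^(1/4)*c/2) + C4*cos(sqrt(2)*3^(1/4)*c/2))*exp(sqrt(2)*3^(1/4)*c/2)


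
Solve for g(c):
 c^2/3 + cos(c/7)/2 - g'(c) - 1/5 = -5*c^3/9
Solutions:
 g(c) = C1 + 5*c^4/36 + c^3/9 - c/5 + 7*sin(c/7)/2


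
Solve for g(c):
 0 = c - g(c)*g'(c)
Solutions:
 g(c) = -sqrt(C1 + c^2)
 g(c) = sqrt(C1 + c^2)


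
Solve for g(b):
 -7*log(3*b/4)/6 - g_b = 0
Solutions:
 g(b) = C1 - 7*b*log(b)/6 - 7*b*log(3)/6 + 7*b/6 + 7*b*log(2)/3


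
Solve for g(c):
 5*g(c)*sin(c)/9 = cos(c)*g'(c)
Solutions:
 g(c) = C1/cos(c)^(5/9)


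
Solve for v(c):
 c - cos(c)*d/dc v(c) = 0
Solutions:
 v(c) = C1 + Integral(c/cos(c), c)


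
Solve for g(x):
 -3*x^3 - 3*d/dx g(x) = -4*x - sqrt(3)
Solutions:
 g(x) = C1 - x^4/4 + 2*x^2/3 + sqrt(3)*x/3


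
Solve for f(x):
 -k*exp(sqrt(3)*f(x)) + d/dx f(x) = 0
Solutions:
 f(x) = sqrt(3)*(2*log(-1/(C1 + k*x)) - log(3))/6


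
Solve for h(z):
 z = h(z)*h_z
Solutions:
 h(z) = -sqrt(C1 + z^2)
 h(z) = sqrt(C1 + z^2)


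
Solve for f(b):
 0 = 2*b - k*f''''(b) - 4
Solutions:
 f(b) = C1 + C2*b + C3*b^2 + C4*b^3 + b^5/(60*k) - b^4/(6*k)


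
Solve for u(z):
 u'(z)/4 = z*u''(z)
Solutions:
 u(z) = C1 + C2*z^(5/4)
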